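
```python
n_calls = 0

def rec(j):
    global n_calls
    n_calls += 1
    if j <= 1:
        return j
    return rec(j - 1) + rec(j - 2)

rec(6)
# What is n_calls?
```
Call trace (a repeated sub-call is expanded the first time; later identical calls just restate its return value):
rec(j=6)
  rec(j=5)
    rec(j=4)
      rec(j=3)
        rec(j=2)
          rec(j=1)
          -> return 1
          rec(j=0)
          -> return 0
        -> return 1
        rec(j=1)
        -> return 1
      -> return 2
      rec(j=2) -> return 1  (same call as traced above)
    -> return 3
    rec(j=3) -> return 2  (same call as traced above)
  -> return 5
  rec(j=4) -> return 3  (same call as traced above)
-> return 8

n_calls is incremented once per call, so count the calls in each subtree. Let C(j) = number of calls made by rec(j).
C(0) = C(1) = 1 (base case, no recursion); C(j) = 1 + C(j - 1) + C(j - 2) otherwise.
C(2) = 1 + C(1) + C(0) = 1 + 1 + 1 = 3
C(3) = 1 + C(2) + C(1) = 1 + 3 + 1 = 5
C(4) = 1 + C(3) + C(2) = 1 + 5 + 3 = 9
C(5) = 1 + C(4) + C(3) = 1 + 9 + 5 = 15
C(6) = 1 + C(5) + C(4) = 1 + 15 + 9 = 25
n_calls = C(6) = 25

Final answer: 25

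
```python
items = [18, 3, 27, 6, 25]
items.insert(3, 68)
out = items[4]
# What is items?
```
Trace:
  items=[18, 3, 27, 6, 25]
  items=[18, 3, 27, 68, 6, 25]
  items=[18, 3, 27, 68, 6, 25], out=6

Final answer: [18, 3, 27, 68, 6, 25]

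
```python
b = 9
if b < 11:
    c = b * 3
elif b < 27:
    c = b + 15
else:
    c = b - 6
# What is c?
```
Trace:
  b=9
  b=9, c=27

Final answer: 27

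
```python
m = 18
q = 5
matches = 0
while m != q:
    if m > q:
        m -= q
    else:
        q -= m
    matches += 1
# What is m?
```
Trace:
  m=18
  m=18, q=5
  m=18, q=5, matches=0
  m=13, q=5, matches=1
  m=8, q=5, matches=2
  m=3, q=5, matches=3
  m=3, q=2, matches=4
  m=1, q=2, matches=5
  m=1, q=1, matches=6

Final answer: 1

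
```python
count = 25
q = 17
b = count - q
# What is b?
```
Trace:
  count=25
  count=25, q=17
  count=25, q=17, b=8

Final answer: 8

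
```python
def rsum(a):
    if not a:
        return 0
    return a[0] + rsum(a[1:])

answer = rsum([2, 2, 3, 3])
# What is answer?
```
Call trace:
rsum(a=[2, 2, 3, 3])
  rsum(a=[2, 3, 3])
    rsum(a=[3, 3])
      rsum(a=[3])
        rsum(a=[])
        -> return 0
      -> return 3
    -> return 6
  -> return 8
-> return 10

Final answer: 10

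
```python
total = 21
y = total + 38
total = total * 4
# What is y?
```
Trace:
  total=21
  total=21, y=59
  total=84, y=59

Final answer: 59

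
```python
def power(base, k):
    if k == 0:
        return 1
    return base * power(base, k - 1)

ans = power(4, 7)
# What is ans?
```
Call trace:
power(base=4, k=7)
  power(base=4, k=6)
    power(base=4, k=5)
      power(base=4, k=4)
        power(base=4, k=3)
          power(base=4, k=2)
            power(base=4, k=1)
              power(base=4, k=0)
              -> return 1
            -> return 4
          -> return 16
        -> return 64
      -> return 256
    -> return 1024
  -> return 4096
-> return 16384

Final answer: 16384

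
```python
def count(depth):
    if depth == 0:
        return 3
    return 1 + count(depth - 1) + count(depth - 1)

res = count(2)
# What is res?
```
Call trace (a repeated sub-call is expanded the first time; later identical calls just restate its return value):
count(depth=2)
  count(depth=1)
    count(depth=0)
    -> return 3
    count(depth=0)
    -> return 3
  -> return 7
  count(depth=1) -> return 7  (same call as traced above)
-> return 15

Final answer: 15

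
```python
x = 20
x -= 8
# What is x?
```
Trace:
  x=20
  x=12

Final answer: 12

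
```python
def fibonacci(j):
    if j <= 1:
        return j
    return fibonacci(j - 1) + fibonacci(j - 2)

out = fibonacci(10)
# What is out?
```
Call trace (a repeated sub-call is expanded the first time; later identical calls just restate its return value):
fibonacci(j=10)
  fibonacci(j=9)
    fibonacci(j=8)
      fibonacci(j=7)
        fibonacci(j=6)
          fibonacci(j=5)
            fibonacci(j=4)
              fibonacci(j=3)
                fibonacci(j=2)
                  fibonacci(j=1)
                  -> return 1
                  fibonacci(j=0)
                  -> return 0
                -> return 1
                fibonacci(j=1)
                -> return 1
              -> return 2
              fibonacci(j=2) -> return 1  (same call as traced above)
            -> return 3
            fibonacci(j=3) -> return 2  (same call as traced above)
          -> return 5
          fibonacci(j=4) -> return 3  (same call as traced above)
        -> return 8
        fibonacci(j=5) -> return 5  (same call as traced above)
      -> return 13
      fibonacci(j=6) -> return 8  (same call as traced above)
    -> return 21
    fibonacci(j=7) -> return 13  (same call as traced above)
  -> return 34
  fibonacci(j=8) -> return 21  (same call as traced above)
-> return 55

Final answer: 55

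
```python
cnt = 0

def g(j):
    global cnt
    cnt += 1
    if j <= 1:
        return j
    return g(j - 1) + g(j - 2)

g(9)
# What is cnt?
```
Call trace (a repeated sub-call is expanded the first time; later identical calls just restate its return value):
g(j=9)
  g(j=8)
    g(j=7)
      g(j=6)
        g(j=5)
          g(j=4)
            g(j=3)
              g(j=2)
                g(j=1)
                -> return 1
                g(j=0)
                -> return 0
              -> return 1
              g(j=1)
              -> return 1
            -> return 2
            g(j=2) -> return 1  (same call as traced above)
          -> return 3
          g(j=3) -> return 2  (same call as traced above)
        -> return 5
        g(j=4) -> return 3  (same call as traced above)
      -> return 8
      g(j=5) -> return 5  (same call as traced above)
    -> return 13
    g(j=6) -> return 8  (same call as traced above)
  -> return 21
  g(j=7) -> return 13  (same call as traced above)
-> return 34

cnt is incremented once per call, so count the calls in each subtree. Let C(j) = number of calls made by g(j).
C(0) = C(1) = 1 (base case, no recursion); C(j) = 1 + C(j - 1) + C(j - 2) otherwise.
C(2) = 1 + C(1) + C(0) = 1 + 1 + 1 = 3
C(3) = 1 + C(2) + C(1) = 1 + 3 + 1 = 5
C(4) = 1 + C(3) + C(2) = 1 + 5 + 3 = 9
C(5) = 1 + C(4) + C(3) = 1 + 9 + 5 = 15
C(6) = 1 + C(5) + C(4) = 1 + 15 + 9 = 25
C(7) = 1 + C(6) + C(5) = 1 + 25 + 15 = 41
C(8) = 1 + C(7) + C(6) = 1 + 41 + 25 = 67
C(9) = 1 + C(8) + C(7) = 1 + 67 + 41 = 109
cnt = C(9) = 109

Final answer: 109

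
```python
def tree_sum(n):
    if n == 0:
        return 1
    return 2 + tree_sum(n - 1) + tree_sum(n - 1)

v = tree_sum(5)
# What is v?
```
Call trace (a repeated sub-call is expanded the first time; later identical calls just restate its return value):
tree_sum(n=5)
  tree_sum(n=4)
    tree_sum(n=3)
      tree_sum(n=2)
        tree_sum(n=1)
          tree_sum(n=0)
          -> return 1
          tree_sum(n=0)
          -> return 1
        -> return 4
        tree_sum(n=1) -> return 4  (same call as traced above)
      -> return 10
      tree_sum(n=2) -> return 10  (same call as traced above)
    -> return 22
    tree_sum(n=3) -> return 22  (same call as traced above)
  -> return 46
  tree_sum(n=4) -> return 46  (same call as traced above)
-> return 94

Final answer: 94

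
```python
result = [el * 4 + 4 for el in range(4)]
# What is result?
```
Trace:
  el=0
  el=1
  el=2
  el=3
  result=[4, 8, 12, 16]

Final answer: [4, 8, 12, 16]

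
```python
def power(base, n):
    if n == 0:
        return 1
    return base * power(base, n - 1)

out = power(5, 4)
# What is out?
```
Call trace:
power(base=5, n=4)
  power(base=5, n=3)
    power(base=5, n=2)
      power(base=5, n=1)
        power(base=5, n=0)
        -> return 1
      -> return 5
    -> return 25
  -> return 125
-> return 625

Final answer: 625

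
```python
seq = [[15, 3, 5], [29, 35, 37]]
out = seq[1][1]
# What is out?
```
Trace:
  seq=[[15, 3, 5], [29, 35, 37]]
  seq=[[15, 3, 5], [29, 35, 37]], out=35

Final answer: 35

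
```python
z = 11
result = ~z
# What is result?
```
Trace:
  z=11
  z=11, result=-12

Final answer: -12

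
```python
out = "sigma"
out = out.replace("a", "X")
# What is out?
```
Trace:
  out='sigma'
  out='sigmX'

Final answer: 'sigmX'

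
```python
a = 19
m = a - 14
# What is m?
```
Trace:
  a=19
  a=19, m=5

Final answer: 5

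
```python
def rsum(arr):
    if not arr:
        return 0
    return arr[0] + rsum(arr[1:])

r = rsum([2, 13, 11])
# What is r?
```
Call trace:
rsum(arr=[2, 13, 11])
  rsum(arr=[13, 11])
    rsum(arr=[11])
      rsum(arr=[])
      -> return 0
    -> return 11
  -> return 24
-> return 26

Final answer: 26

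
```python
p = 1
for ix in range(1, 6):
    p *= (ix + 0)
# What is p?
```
Trace:
  p=1
  p=1, ix=1
  p=2, ix=2
  p=6, ix=3
  p=24, ix=4
  p=120, ix=5

Final answer: 120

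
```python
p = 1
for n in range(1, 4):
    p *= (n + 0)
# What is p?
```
Trace:
  p=1
  p=1, n=1
  p=2, n=2
  p=6, n=3

Final answer: 6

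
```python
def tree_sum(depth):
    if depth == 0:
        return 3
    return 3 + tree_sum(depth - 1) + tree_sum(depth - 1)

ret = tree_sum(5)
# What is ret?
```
Call trace (a repeated sub-call is expanded the first time; later identical calls just restate its return value):
tree_sum(depth=5)
  tree_sum(depth=4)
    tree_sum(depth=3)
      tree_sum(depth=2)
        tree_sum(depth=1)
          tree_sum(depth=0)
          -> return 3
          tree_sum(depth=0)
          -> return 3
        -> return 9
        tree_sum(depth=1) -> return 9  (same call as traced above)
      -> return 21
      tree_sum(depth=2) -> return 21  (same call as traced above)
    -> return 45
    tree_sum(depth=3) -> return 45  (same call as traced above)
  -> return 93
  tree_sum(depth=4) -> return 93  (same call as traced above)
-> return 189

Final answer: 189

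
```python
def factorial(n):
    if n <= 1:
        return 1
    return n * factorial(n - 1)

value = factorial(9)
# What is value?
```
Call trace:
factorial(n=9)
  factorial(n=8)
    factorial(n=7)
      factorial(n=6)
        factorial(n=5)
          factorial(n=4)
            factorial(n=3)
              factorial(n=2)
                factorial(n=1)
                -> return 1
              -> return 2
            -> return 6
          -> return 24
        -> return 120
      -> return 720
    -> return 5040
  -> return 40320
-> return 362880

Final answer: 362880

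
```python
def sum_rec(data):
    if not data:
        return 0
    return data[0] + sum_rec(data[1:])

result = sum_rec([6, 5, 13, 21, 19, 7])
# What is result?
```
Call trace:
sum_rec(data=[6, 5, 13, 21, 19, 7])
  sum_rec(data=[5, 13, 21, 19, 7])
    sum_rec(data=[13, 21, 19, 7])
      sum_rec(data=[21, 19, 7])
        sum_rec(data=[19, 7])
          sum_rec(data=[7])
            sum_rec(data=[])
            -> return 0
          -> return 7
        -> return 26
      -> return 47
    -> return 60
  -> return 65
-> return 71

Final answer: 71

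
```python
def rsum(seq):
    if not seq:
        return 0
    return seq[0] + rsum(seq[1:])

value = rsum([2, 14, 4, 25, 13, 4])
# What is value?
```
Call trace:
rsum(seq=[2, 14, 4, 25, 13, 4])
  rsum(seq=[14, 4, 25, 13, 4])
    rsum(seq=[4, 25, 13, 4])
      rsum(seq=[25, 13, 4])
        rsum(seq=[13, 4])
          rsum(seq=[4])
            rsum(seq=[])
            -> return 0
          -> return 4
        -> return 17
      -> return 42
    -> return 46
  -> return 60
-> return 62

Final answer: 62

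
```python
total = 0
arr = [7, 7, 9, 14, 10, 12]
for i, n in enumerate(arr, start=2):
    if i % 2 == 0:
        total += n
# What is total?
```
Trace:
  total=0
  total=7, i=2, n=7
  total=7, i=3, n=7
  total=16, i=4, n=9
  total=16, i=5, n=14
  total=26, i=6, n=10
  total=26, i=7, n=12

Final answer: 26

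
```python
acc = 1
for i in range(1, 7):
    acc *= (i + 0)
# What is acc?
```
Trace:
  acc=1
  acc=1, i=1
  acc=2, i=2
  acc=6, i=3
  acc=24, i=4
  acc=120, i=5
  acc=720, i=6

Final answer: 720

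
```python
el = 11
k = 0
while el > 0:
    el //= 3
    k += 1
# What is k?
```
Trace:
  el=11
  el=11, k=0
  el=3, k=1
  el=1, k=2
  el=0, k=3

Final answer: 3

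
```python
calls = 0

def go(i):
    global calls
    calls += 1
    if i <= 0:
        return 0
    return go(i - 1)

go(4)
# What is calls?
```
Call trace:
go(i=4)
  go(i=3)
    go(i=2)
      go(i=1)
        go(i=0)
        -> return 0
      -> return 0
    -> return 0
  -> return 0
-> return 0

calls is incremented once per call. go is entered once for each i = 4, 3, 2, 1, 0 (the i <= 0 call returns without recursing), i.e. 4 + 1 calls.
calls = 5

Final answer: 5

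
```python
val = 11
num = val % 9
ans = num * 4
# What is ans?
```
Trace:
  val=11
  val=11, num=2
  val=11, num=2, ans=8

Final answer: 8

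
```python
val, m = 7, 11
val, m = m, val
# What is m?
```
Trace:
  val=7, m=11
  val=11, m=7

Final answer: 7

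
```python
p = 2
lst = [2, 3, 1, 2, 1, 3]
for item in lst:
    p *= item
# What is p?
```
Trace:
  p=2
  p=4, item=2
  p=12, item=3
  p=12, item=1
  p=24, item=2
  p=24, item=1
  p=72, item=3

Final answer: 72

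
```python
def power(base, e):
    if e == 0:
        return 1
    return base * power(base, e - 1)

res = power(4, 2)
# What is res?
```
Call trace:
power(base=4, e=2)
  power(base=4, e=1)
    power(base=4, e=0)
    -> return 1
  -> return 4
-> return 16

Final answer: 16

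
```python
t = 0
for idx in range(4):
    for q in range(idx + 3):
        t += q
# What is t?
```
Trace:
  t=0
  t=0, idx=0, q=0
  t=1, idx=0, q=1
  t=3, idx=0, q=2
  t=3, idx=1, q=0
  t=4, idx=1, q=1
  t=6, idx=1, q=2
  t=9, idx=1, q=3
  t=9, idx=2, q=0
  t=10, idx=2, q=1
  t=12, idx=2, q=2
  t=15, idx=2, q=3
  t=19, idx=2, q=4
  t=19, idx=3, q=0
  t=20, idx=3, q=1
  t=22, idx=3, q=2
  t=25, idx=3, q=3
  t=29, idx=3, q=4
  t=34, idx=3, q=5

Final answer: 34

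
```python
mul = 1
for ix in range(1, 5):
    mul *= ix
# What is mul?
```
Trace:
  mul=1
  mul=1, ix=1
  mul=2, ix=2
  mul=6, ix=3
  mul=24, ix=4

Final answer: 24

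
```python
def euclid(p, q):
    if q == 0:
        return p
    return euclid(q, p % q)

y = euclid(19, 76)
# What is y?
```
Call trace:
euclid(p=19, q=76)
  euclid(p=76, q=19)
    euclid(p=19, q=0)
    -> return 19
  -> return 19
-> return 19

Final answer: 19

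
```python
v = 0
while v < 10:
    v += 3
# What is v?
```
Trace:
  v=0
  v=3
  v=6
  v=9
  v=12

Final answer: 12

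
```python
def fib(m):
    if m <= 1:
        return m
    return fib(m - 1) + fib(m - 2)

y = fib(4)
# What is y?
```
Call trace (a repeated sub-call is expanded the first time; later identical calls just restate its return value):
fib(m=4)
  fib(m=3)
    fib(m=2)
      fib(m=1)
      -> return 1
      fib(m=0)
      -> return 0
    -> return 1
    fib(m=1)
    -> return 1
  -> return 2
  fib(m=2) -> return 1  (same call as traced above)
-> return 3

Final answer: 3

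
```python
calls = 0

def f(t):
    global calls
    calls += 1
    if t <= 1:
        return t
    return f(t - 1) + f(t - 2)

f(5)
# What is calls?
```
Call trace (a repeated sub-call is expanded the first time; later identical calls just restate its return value):
f(t=5)
  f(t=4)
    f(t=3)
      f(t=2)
        f(t=1)
        -> return 1
        f(t=0)
        -> return 0
      -> return 1
      f(t=1)
      -> return 1
    -> return 2
    f(t=2) -> return 1  (same call as traced above)
  -> return 3
  f(t=3) -> return 2  (same call as traced above)
-> return 5

calls is incremented once per call, so count the calls in each subtree. Let C(t) = number of calls made by f(t).
C(0) = C(1) = 1 (base case, no recursion); C(t) = 1 + C(t - 1) + C(t - 2) otherwise.
C(2) = 1 + C(1) + C(0) = 1 + 1 + 1 = 3
C(3) = 1 + C(2) + C(1) = 1 + 3 + 1 = 5
C(4) = 1 + C(3) + C(2) = 1 + 5 + 3 = 9
C(5) = 1 + C(4) + C(3) = 1 + 9 + 5 = 15
calls = C(5) = 15

Final answer: 15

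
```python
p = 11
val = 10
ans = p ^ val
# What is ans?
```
Trace:
  p=11
  p=11, val=10
  p=11, val=10, ans=1

Final answer: 1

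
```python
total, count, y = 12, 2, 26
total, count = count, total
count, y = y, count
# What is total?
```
Trace:
  total=12, count=2, y=26
  total=2, count=12, y=26
  total=2, count=26, y=12

Final answer: 2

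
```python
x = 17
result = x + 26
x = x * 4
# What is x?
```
Trace:
  x=17
  x=17, result=43
  x=68, result=43

Final answer: 68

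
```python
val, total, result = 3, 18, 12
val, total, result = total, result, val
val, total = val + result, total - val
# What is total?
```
Trace:
  val=3, total=18, result=12
  val=18, total=12, result=3
  val=21, total=-6, result=3

Final answer: -6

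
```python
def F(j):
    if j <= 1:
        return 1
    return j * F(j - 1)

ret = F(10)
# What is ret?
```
Call trace:
F(j=10)
  F(j=9)
    F(j=8)
      F(j=7)
        F(j=6)
          F(j=5)
            F(j=4)
              F(j=3)
                F(j=2)
                  F(j=1)
                  -> return 1
                -> return 2
              -> return 6
            -> return 24
          -> return 120
        -> return 720
      -> return 5040
    -> return 40320
  -> return 362880
-> return 3628800

Final answer: 3628800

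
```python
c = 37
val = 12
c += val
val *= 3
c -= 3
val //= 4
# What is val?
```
Trace:
  c=37
  c=37, val=12
  c=49, val=12
  c=49, val=36
  c=46, val=36
  c=46, val=9

Final answer: 9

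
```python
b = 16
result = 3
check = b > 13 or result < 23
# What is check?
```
Trace:
  b=16
  b=16, result=3
  b=16, result=3, check=True

Final answer: True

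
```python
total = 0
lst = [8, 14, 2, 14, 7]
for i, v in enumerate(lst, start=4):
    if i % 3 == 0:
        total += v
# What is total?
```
Trace:
  total=0
  total=0, i=4, v=8
  total=0, i=5, v=14
  total=2, i=6, v=2
  total=2, i=7, v=14
  total=2, i=8, v=7

Final answer: 2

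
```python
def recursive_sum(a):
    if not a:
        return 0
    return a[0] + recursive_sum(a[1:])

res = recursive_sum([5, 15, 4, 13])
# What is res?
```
Call trace:
recursive_sum(a=[5, 15, 4, 13])
  recursive_sum(a=[15, 4, 13])
    recursive_sum(a=[4, 13])
      recursive_sum(a=[13])
        recursive_sum(a=[])
        -> return 0
      -> return 13
    -> return 17
  -> return 32
-> return 37

Final answer: 37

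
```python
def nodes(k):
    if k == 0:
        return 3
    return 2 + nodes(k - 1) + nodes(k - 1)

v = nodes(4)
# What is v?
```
Call trace (a repeated sub-call is expanded the first time; later identical calls just restate its return value):
nodes(k=4)
  nodes(k=3)
    nodes(k=2)
      nodes(k=1)
        nodes(k=0)
        -> return 3
        nodes(k=0)
        -> return 3
      -> return 8
      nodes(k=1) -> return 8  (same call as traced above)
    -> return 18
    nodes(k=2) -> return 18  (same call as traced above)
  -> return 38
  nodes(k=3) -> return 38  (same call as traced above)
-> return 78

Final answer: 78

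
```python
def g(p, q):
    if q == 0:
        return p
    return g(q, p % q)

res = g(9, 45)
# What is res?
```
Call trace:
g(p=9, q=45)
  g(p=45, q=9)
    g(p=9, q=0)
    -> return 9
  -> return 9
-> return 9

Final answer: 9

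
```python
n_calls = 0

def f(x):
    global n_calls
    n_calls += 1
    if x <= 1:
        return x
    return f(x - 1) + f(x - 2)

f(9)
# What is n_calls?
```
Call trace (a repeated sub-call is expanded the first time; later identical calls just restate its return value):
f(x=9)
  f(x=8)
    f(x=7)
      f(x=6)
        f(x=5)
          f(x=4)
            f(x=3)
              f(x=2)
                f(x=1)
                -> return 1
                f(x=0)
                -> return 0
              -> return 1
              f(x=1)
              -> return 1
            -> return 2
            f(x=2) -> return 1  (same call as traced above)
          -> return 3
          f(x=3) -> return 2  (same call as traced above)
        -> return 5
        f(x=4) -> return 3  (same call as traced above)
      -> return 8
      f(x=5) -> return 5  (same call as traced above)
    -> return 13
    f(x=6) -> return 8  (same call as traced above)
  -> return 21
  f(x=7) -> return 13  (same call as traced above)
-> return 34

n_calls is incremented once per call, so count the calls in each subtree. Let C(x) = number of calls made by f(x).
C(0) = C(1) = 1 (base case, no recursion); C(x) = 1 + C(x - 1) + C(x - 2) otherwise.
C(2) = 1 + C(1) + C(0) = 1 + 1 + 1 = 3
C(3) = 1 + C(2) + C(1) = 1 + 3 + 1 = 5
C(4) = 1 + C(3) + C(2) = 1 + 5 + 3 = 9
C(5) = 1 + C(4) + C(3) = 1 + 9 + 5 = 15
C(6) = 1 + C(5) + C(4) = 1 + 15 + 9 = 25
C(7) = 1 + C(6) + C(5) = 1 + 25 + 15 = 41
C(8) = 1 + C(7) + C(6) = 1 + 41 + 25 = 67
C(9) = 1 + C(8) + C(7) = 1 + 67 + 41 = 109
n_calls = C(9) = 109

Final answer: 109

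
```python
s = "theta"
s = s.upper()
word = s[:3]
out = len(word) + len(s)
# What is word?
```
Trace:
  s='theta'
  s='THETA'
  s='THETA', word='THE'
  s='THETA', word='THE', out=8

Final answer: 'THE'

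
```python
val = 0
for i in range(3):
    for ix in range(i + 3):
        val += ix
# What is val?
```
Trace:
  val=0
  val=0, i=0, ix=0
  val=1, i=0, ix=1
  val=3, i=0, ix=2
  val=3, i=1, ix=0
  val=4, i=1, ix=1
  val=6, i=1, ix=2
  val=9, i=1, ix=3
  val=9, i=2, ix=0
  val=10, i=2, ix=1
  val=12, i=2, ix=2
  val=15, i=2, ix=3
  val=19, i=2, ix=4

Final answer: 19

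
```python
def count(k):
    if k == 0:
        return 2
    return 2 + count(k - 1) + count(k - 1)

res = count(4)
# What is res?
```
Call trace (a repeated sub-call is expanded the first time; later identical calls just restate its return value):
count(k=4)
  count(k=3)
    count(k=2)
      count(k=1)
        count(k=0)
        -> return 2
        count(k=0)
        -> return 2
      -> return 6
      count(k=1) -> return 6  (same call as traced above)
    -> return 14
    count(k=2) -> return 14  (same call as traced above)
  -> return 30
  count(k=3) -> return 30  (same call as traced above)
-> return 62

Final answer: 62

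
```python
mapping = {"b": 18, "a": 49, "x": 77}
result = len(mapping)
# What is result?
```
Trace:
  mapping={'b': 18, 'a': 49, 'x': 77}
  mapping={'b': 18, 'a': 49, 'x': 77}, result=3

Final answer: 3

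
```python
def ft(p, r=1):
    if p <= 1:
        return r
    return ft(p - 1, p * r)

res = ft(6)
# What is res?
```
Call trace:
ft(p=6, r=1)
  ft(p=5, r=6)
    ft(p=4, r=30)
      ft(p=3, r=120)
        ft(p=2, r=360)
          ft(p=1, r=720)
          -> return 720
        -> return 720
      -> return 720
    -> return 720
  -> return 720
-> return 720

Final answer: 720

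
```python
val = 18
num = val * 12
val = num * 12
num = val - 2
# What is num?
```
Trace:
  val=18
  val=18, num=216
  val=2592, num=216
  val=2592, num=2590

Final answer: 2590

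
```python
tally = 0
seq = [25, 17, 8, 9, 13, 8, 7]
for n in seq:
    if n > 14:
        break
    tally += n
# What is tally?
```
Trace:
  tally=0
  tally=0, n=25

Final answer: 0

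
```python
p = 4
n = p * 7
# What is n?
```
Trace:
  p=4
  p=4, n=28

Final answer: 28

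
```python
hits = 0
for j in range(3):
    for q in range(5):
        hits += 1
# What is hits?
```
Trace:
  hits=0
  hits=1, j=0, q=0
  hits=2, j=0, q=1
  hits=3, j=0, q=2
  hits=4, j=0, q=3
  hits=5, j=0, q=4
  hits=6, j=1, q=0
  hits=7, j=1, q=1
  hits=8, j=1, q=2
  hits=9, j=1, q=3
  hits=10, j=1, q=4
  hits=11, j=2, q=0
  hits=12, j=2, q=1
  hits=13, j=2, q=2
  hits=14, j=2, q=3
  hits=15, j=2, q=4

Final answer: 15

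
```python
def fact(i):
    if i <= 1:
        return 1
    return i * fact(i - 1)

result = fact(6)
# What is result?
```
Call trace:
fact(i=6)
  fact(i=5)
    fact(i=4)
      fact(i=3)
        fact(i=2)
          fact(i=1)
          -> return 1
        -> return 2
      -> return 6
    -> return 24
  -> return 120
-> return 720

Final answer: 720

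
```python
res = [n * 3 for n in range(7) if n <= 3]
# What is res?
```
Trace:
  n=0
  n=1
  n=2
  n=3
  n=4
  n=5
  n=6
  res=[0, 3, 6, 9]

Final answer: [0, 3, 6, 9]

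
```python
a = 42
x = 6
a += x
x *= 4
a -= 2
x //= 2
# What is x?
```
Trace:
  a=42
  a=42, x=6
  a=48, x=6
  a=48, x=24
  a=46, x=24
  a=46, x=12

Final answer: 12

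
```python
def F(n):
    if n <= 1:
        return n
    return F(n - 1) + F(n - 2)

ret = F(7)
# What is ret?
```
Call trace (a repeated sub-call is expanded the first time; later identical calls just restate its return value):
F(n=7)
  F(n=6)
    F(n=5)
      F(n=4)
        F(n=3)
          F(n=2)
            F(n=1)
            -> return 1
            F(n=0)
            -> return 0
          -> return 1
          F(n=1)
          -> return 1
        -> return 2
        F(n=2) -> return 1  (same call as traced above)
      -> return 3
      F(n=3) -> return 2  (same call as traced above)
    -> return 5
    F(n=4) -> return 3  (same call as traced above)
  -> return 8
  F(n=5) -> return 5  (same call as traced above)
-> return 13

Final answer: 13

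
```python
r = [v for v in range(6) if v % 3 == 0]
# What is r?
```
Trace:
  v=0
  v=1
  v=2
  v=3
  v=4
  v=5
  r=[0, 3]

Final answer: [0, 3]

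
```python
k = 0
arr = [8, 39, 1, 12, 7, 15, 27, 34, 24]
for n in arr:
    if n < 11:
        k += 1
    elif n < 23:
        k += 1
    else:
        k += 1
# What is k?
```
Trace:
  k=0
  k=1, n=8
  k=2, n=39
  k=3, n=1
  k=4, n=12
  k=5, n=7
  k=6, n=15
  k=7, n=27
  k=8, n=34
  k=9, n=24

Final answer: 9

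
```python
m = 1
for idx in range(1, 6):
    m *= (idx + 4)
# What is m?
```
Trace:
  m=1
  m=5, idx=1
  m=30, idx=2
  m=210, idx=3
  m=1680, idx=4
  m=15120, idx=5

Final answer: 15120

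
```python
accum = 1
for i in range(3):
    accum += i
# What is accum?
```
Trace:
  accum=1
  accum=1, i=0
  accum=2, i=1
  accum=4, i=2

Final answer: 4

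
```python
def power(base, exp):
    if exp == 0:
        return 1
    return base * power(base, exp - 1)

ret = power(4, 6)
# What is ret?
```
Call trace:
power(base=4, exp=6)
  power(base=4, exp=5)
    power(base=4, exp=4)
      power(base=4, exp=3)
        power(base=4, exp=2)
          power(base=4, exp=1)
            power(base=4, exp=0)
            -> return 1
          -> return 4
        -> return 16
      -> return 64
    -> return 256
  -> return 1024
-> return 4096

Final answer: 4096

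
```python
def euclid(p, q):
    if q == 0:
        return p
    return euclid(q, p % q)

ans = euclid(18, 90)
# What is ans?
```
Call trace:
euclid(p=18, q=90)
  euclid(p=90, q=18)
    euclid(p=18, q=0)
    -> return 18
  -> return 18
-> return 18

Final answer: 18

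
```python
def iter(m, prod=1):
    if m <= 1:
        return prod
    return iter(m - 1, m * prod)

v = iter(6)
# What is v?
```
Call trace:
iter(m=6, prod=1)
  iter(m=5, prod=6)
    iter(m=4, prod=30)
      iter(m=3, prod=120)
        iter(m=2, prod=360)
          iter(m=1, prod=720)
          -> return 720
        -> return 720
      -> return 720
    -> return 720
  -> return 720
-> return 720

Final answer: 720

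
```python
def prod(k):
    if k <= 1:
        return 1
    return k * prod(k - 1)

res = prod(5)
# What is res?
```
Call trace:
prod(k=5)
  prod(k=4)
    prod(k=3)
      prod(k=2)
        prod(k=1)
        -> return 1
      -> return 2
    -> return 6
  -> return 24
-> return 120

Final answer: 120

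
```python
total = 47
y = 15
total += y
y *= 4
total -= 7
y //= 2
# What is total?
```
Trace:
  total=47
  total=47, y=15
  total=62, y=15
  total=62, y=60
  total=55, y=60
  total=55, y=30

Final answer: 55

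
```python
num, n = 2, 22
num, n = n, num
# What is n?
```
Trace:
  num=2, n=22
  num=22, n=2

Final answer: 2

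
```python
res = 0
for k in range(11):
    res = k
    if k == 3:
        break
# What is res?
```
Trace:
  res=0
  res=0, k=0
  res=1, k=1
  res=2, k=2
  res=3, k=3

Final answer: 3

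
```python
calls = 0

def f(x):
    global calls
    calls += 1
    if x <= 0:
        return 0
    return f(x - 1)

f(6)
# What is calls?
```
Call trace:
f(x=6)
  f(x=5)
    f(x=4)
      f(x=3)
        f(x=2)
          f(x=1)
            f(x=0)
            -> return 0
          -> return 0
        -> return 0
      -> return 0
    -> return 0
  -> return 0
-> return 0

calls is incremented once per call. f is entered once for each x = 6, 5, 4, 3, 2, 1, 0 (the x <= 0 call returns without recursing), i.e. 6 + 1 calls.
calls = 7

Final answer: 7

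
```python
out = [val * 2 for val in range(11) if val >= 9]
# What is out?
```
Trace:
  val=0
  val=1
  val=2
  val=3
  val=4
  val=5
  val=6
  val=7
  val=8
  val=9
  val=10
  out=[18, 20]

Final answer: [18, 20]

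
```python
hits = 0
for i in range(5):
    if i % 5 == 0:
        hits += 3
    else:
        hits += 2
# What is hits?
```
Trace:
  hits=0
  hits=3, i=0
  hits=5, i=1
  hits=7, i=2
  hits=9, i=3
  hits=11, i=4

Final answer: 11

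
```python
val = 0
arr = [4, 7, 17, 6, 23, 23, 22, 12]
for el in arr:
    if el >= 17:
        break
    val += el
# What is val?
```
Trace:
  val=0
  val=4, el=4
  val=11, el=7
  val=11, el=17

Final answer: 11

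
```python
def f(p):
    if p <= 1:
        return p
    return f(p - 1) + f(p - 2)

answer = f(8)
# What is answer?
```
Call trace (a repeated sub-call is expanded the first time; later identical calls just restate its return value):
f(p=8)
  f(p=7)
    f(p=6)
      f(p=5)
        f(p=4)
          f(p=3)
            f(p=2)
              f(p=1)
              -> return 1
              f(p=0)
              -> return 0
            -> return 1
            f(p=1)
            -> return 1
          -> return 2
          f(p=2) -> return 1  (same call as traced above)
        -> return 3
        f(p=3) -> return 2  (same call as traced above)
      -> return 5
      f(p=4) -> return 3  (same call as traced above)
    -> return 8
    f(p=5) -> return 5  (same call as traced above)
  -> return 13
  f(p=6) -> return 8  (same call as traced above)
-> return 21

Final answer: 21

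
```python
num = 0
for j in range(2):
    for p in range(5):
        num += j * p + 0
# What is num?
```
Trace:
  num=0
  num=0, j=0, p=0
  num=0, j=0, p=1
  num=0, j=0, p=2
  num=0, j=0, p=3
  num=0, j=0, p=4
  num=0, j=1, p=0
  num=1, j=1, p=1
  num=3, j=1, p=2
  num=6, j=1, p=3
  num=10, j=1, p=4

Final answer: 10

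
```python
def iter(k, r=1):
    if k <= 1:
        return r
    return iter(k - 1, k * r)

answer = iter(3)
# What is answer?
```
Call trace:
iter(k=3, r=1)
  iter(k=2, r=3)
    iter(k=1, r=6)
    -> return 6
  -> return 6
-> return 6

Final answer: 6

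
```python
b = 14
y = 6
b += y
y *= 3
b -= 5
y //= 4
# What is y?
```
Trace:
  b=14
  b=14, y=6
  b=20, y=6
  b=20, y=18
  b=15, y=18
  b=15, y=4

Final answer: 4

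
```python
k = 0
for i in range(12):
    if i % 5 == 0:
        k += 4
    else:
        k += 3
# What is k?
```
Trace:
  k=0
  k=4, i=0
  k=7, i=1
  k=10, i=2
  k=13, i=3
  k=16, i=4
  k=20, i=5
  k=23, i=6
  k=26, i=7
  k=29, i=8
  k=32, i=9
  k=36, i=10
  k=39, i=11

Final answer: 39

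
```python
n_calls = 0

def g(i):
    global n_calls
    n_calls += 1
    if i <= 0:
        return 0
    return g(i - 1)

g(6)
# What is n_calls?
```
Call trace:
g(i=6)
  g(i=5)
    g(i=4)
      g(i=3)
        g(i=2)
          g(i=1)
            g(i=0)
            -> return 0
          -> return 0
        -> return 0
      -> return 0
    -> return 0
  -> return 0
-> return 0

n_calls is incremented once per call. g is entered once for each i = 6, 5, 4, 3, 2, 1, 0 (the i <= 0 call returns without recursing), i.e. 6 + 1 calls.
n_calls = 7

Final answer: 7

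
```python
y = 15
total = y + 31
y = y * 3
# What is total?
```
Trace:
  y=15
  y=15, total=46
  y=45, total=46

Final answer: 46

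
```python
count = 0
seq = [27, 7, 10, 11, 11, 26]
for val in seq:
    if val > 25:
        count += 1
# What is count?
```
Trace:
  count=0
  count=1, val=27
  count=1, val=7
  count=1, val=10
  count=1, val=11
  count=1, val=11
  count=2, val=26

Final answer: 2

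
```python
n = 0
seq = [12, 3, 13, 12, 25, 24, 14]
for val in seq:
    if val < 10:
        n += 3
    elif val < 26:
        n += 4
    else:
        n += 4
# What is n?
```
Trace:
  n=0
  n=4, val=12
  n=7, val=3
  n=11, val=13
  n=15, val=12
  n=19, val=25
  n=23, val=24
  n=27, val=14

Final answer: 27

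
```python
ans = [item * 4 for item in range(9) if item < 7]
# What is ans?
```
Trace:
  item=0
  item=1
  item=2
  item=3
  item=4
  item=5
  item=6
  item=7
  item=8
  ans=[0, 4, 8, 12, 16, 20, 24]

Final answer: [0, 4, 8, 12, 16, 20, 24]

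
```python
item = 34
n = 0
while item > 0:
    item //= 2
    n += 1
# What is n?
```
Trace:
  item=34
  item=34, n=0
  item=17, n=1
  item=8, n=2
  item=4, n=3
  item=2, n=4
  item=1, n=5
  item=0, n=6

Final answer: 6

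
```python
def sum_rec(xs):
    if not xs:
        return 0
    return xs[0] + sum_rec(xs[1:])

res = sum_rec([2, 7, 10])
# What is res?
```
Call trace:
sum_rec(xs=[2, 7, 10])
  sum_rec(xs=[7, 10])
    sum_rec(xs=[10])
      sum_rec(xs=[])
      -> return 0
    -> return 10
  -> return 17
-> return 19

Final answer: 19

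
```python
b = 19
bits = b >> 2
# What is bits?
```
Trace:
  b=19
  b=19, bits=4

Final answer: 4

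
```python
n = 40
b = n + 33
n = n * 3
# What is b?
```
Trace:
  n=40
  n=40, b=73
  n=120, b=73

Final answer: 73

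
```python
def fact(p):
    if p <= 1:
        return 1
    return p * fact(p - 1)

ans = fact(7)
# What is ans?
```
Call trace:
fact(p=7)
  fact(p=6)
    fact(p=5)
      fact(p=4)
        fact(p=3)
          fact(p=2)
            fact(p=1)
            -> return 1
          -> return 2
        -> return 6
      -> return 24
    -> return 120
  -> return 720
-> return 5040

Final answer: 5040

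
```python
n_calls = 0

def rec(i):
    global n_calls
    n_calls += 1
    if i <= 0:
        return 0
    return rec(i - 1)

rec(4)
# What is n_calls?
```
Call trace:
rec(i=4)
  rec(i=3)
    rec(i=2)
      rec(i=1)
        rec(i=0)
        -> return 0
      -> return 0
    -> return 0
  -> return 0
-> return 0

n_calls is incremented once per call. rec is entered once for each i = 4, 3, 2, 1, 0 (the i <= 0 call returns without recursing), i.e. 4 + 1 calls.
n_calls = 5

Final answer: 5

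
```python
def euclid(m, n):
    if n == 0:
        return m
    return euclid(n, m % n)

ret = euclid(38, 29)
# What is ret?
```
Call trace:
euclid(m=38, n=29)
  euclid(m=29, n=9)
    euclid(m=9, n=2)
      euclid(m=2, n=1)
        euclid(m=1, n=0)
        -> return 1
      -> return 1
    -> return 1
  -> return 1
-> return 1

Final answer: 1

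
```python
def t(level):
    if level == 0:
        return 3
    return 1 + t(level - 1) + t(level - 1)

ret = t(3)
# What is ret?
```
Call trace (a repeated sub-call is expanded the first time; later identical calls just restate its return value):
t(level=3)
  t(level=2)
    t(level=1)
      t(level=0)
      -> return 3
      t(level=0)
      -> return 3
    -> return 7
    t(level=1) -> return 7  (same call as traced above)
  -> return 15
  t(level=2) -> return 15  (same call as traced above)
-> return 31

Final answer: 31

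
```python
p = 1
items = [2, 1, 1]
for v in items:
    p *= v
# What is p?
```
Trace:
  p=1
  p=2, v=2
  p=2, v=1
  p=2, v=1

Final answer: 2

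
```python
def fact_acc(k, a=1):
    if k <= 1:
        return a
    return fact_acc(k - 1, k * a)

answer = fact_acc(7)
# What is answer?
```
Call trace:
fact_acc(k=7, a=1)
  fact_acc(k=6, a=7)
    fact_acc(k=5, a=42)
      fact_acc(k=4, a=210)
        fact_acc(k=3, a=840)
          fact_acc(k=2, a=2520)
            fact_acc(k=1, a=5040)
            -> return 5040
          -> return 5040
        -> return 5040
      -> return 5040
    -> return 5040
  -> return 5040
-> return 5040

Final answer: 5040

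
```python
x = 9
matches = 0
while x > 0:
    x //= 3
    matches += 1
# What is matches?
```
Trace:
  x=9
  x=9, matches=0
  x=3, matches=1
  x=1, matches=2
  x=0, matches=3

Final answer: 3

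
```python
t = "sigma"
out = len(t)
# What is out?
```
Trace:
  t='sigma'
  t='sigma', out=5

Final answer: 5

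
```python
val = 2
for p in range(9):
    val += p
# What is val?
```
Trace:
  val=2
  val=2, p=0
  val=3, p=1
  val=5, p=2
  val=8, p=3
  val=12, p=4
  val=17, p=5
  val=23, p=6
  val=30, p=7
  val=38, p=8

Final answer: 38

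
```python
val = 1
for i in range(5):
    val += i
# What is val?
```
Trace:
  val=1
  val=1, i=0
  val=2, i=1
  val=4, i=2
  val=7, i=3
  val=11, i=4

Final answer: 11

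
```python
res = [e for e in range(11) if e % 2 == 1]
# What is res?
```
Trace:
  e=0
  e=1
  e=2
  e=3
  e=4
  e=5
  e=6
  e=7
  e=8
  e=9
  e=10
  res=[1, 3, 5, 7, 9]

Final answer: [1, 3, 5, 7, 9]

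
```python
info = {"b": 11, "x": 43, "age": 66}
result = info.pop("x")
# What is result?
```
Trace:
  info={'b': 11, 'x': 43, 'age': 66}
  info={'b': 11, 'age': 66}, result=43

Final answer: 43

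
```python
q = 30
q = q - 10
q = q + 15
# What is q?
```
Trace:
  q=30
  q=20
  q=35

Final answer: 35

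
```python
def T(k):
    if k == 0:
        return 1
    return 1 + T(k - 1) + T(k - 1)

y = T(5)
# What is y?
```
Call trace (a repeated sub-call is expanded the first time; later identical calls just restate its return value):
T(k=5)
  T(k=4)
    T(k=3)
      T(k=2)
        T(k=1)
          T(k=0)
          -> return 1
          T(k=0)
          -> return 1
        -> return 3
        T(k=1) -> return 3  (same call as traced above)
      -> return 7
      T(k=2) -> return 7  (same call as traced above)
    -> return 15
    T(k=3) -> return 15  (same call as traced above)
  -> return 31
  T(k=4) -> return 31  (same call as traced above)
-> return 63

Final answer: 63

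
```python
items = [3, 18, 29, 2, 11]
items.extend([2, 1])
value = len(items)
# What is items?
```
Trace:
  items=[3, 18, 29, 2, 11]
  items=[3, 18, 29, 2, 11, 2, 1]
  items=[3, 18, 29, 2, 11, 2, 1], value=7

Final answer: [3, 18, 29, 2, 11, 2, 1]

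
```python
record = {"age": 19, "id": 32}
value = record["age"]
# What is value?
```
Trace:
  record={'age': 19, 'id': 32}
  record={'age': 19, 'id': 32}, value=19

Final answer: 19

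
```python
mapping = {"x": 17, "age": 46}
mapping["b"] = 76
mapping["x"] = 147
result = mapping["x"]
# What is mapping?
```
Trace:
  mapping={'x': 17, 'age': 46}
  mapping={'x': 17, 'age': 46, 'b': 76}
  mapping={'x': 147, 'age': 46, 'b': 76}
  mapping={'x': 147, 'age': 46, 'b': 76}, result=147

Final answer: {'x': 147, 'age': 46, 'b': 76}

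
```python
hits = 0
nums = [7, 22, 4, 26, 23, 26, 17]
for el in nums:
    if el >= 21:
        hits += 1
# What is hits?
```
Trace:
  hits=0
  hits=0, el=7
  hits=1, el=22
  hits=1, el=4
  hits=2, el=26
  hits=3, el=23
  hits=4, el=26
  hits=4, el=17

Final answer: 4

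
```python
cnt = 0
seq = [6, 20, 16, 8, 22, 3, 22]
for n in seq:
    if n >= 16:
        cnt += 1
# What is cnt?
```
Trace:
  cnt=0
  cnt=0, n=6
  cnt=1, n=20
  cnt=2, n=16
  cnt=2, n=8
  cnt=3, n=22
  cnt=3, n=3
  cnt=4, n=22

Final answer: 4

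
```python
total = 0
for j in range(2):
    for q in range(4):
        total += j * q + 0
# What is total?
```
Trace:
  total=0
  total=0, j=0, q=0
  total=0, j=0, q=1
  total=0, j=0, q=2
  total=0, j=0, q=3
  total=0, j=1, q=0
  total=1, j=1, q=1
  total=3, j=1, q=2
  total=6, j=1, q=3

Final answer: 6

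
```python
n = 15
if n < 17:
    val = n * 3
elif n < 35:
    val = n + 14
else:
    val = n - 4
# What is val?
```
Trace:
  n=15
  n=15, val=45

Final answer: 45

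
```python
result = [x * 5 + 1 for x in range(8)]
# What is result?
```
Trace:
  x=0
  x=1
  x=2
  x=3
  x=4
  x=5
  x=6
  x=7
  result=[1, 6, 11, 16, 21, 26, 31, 36]

Final answer: [1, 6, 11, 16, 21, 26, 31, 36]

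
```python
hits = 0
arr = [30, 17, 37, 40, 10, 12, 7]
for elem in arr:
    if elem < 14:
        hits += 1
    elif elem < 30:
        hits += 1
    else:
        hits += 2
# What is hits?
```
Trace:
  hits=0
  hits=2, elem=30
  hits=3, elem=17
  hits=5, elem=37
  hits=7, elem=40
  hits=8, elem=10
  hits=9, elem=12
  hits=10, elem=7

Final answer: 10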